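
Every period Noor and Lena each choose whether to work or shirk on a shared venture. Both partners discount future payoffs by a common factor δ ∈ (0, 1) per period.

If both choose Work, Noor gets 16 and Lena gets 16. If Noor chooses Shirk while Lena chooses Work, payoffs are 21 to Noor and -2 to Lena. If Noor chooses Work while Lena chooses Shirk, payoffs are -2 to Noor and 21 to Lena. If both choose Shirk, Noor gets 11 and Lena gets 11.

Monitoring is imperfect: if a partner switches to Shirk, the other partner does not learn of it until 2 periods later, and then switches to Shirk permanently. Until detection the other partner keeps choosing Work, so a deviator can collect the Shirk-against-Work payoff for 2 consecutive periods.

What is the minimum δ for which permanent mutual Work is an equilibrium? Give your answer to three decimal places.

A deviator earns 21 for 2 periods, then 11 forever; cooperating earns 16 forever. Multiplying the IC by (1−δ):
16 ≥ 21(1−δ^2) + 11δ^2, so 10·δ^2 ≥ 5 and δ^2 ≥ 1/2.
δ ≥ (1/2)^(1/2) ≈ 0.707.

0.707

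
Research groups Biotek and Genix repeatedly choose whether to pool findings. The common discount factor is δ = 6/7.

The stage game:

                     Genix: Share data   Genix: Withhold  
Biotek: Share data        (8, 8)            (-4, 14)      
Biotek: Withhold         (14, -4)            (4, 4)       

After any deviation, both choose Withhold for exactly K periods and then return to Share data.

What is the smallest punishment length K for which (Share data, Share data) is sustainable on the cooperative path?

No profitable deviation requires (8−4)(δ+…+δ^K) ≥ 14−8, i.e. δ+…+δ^K ≥ 3/2 ≈ 1.5000.
With δ = 6/7, the partial sums are K=1: 0.8571, K=2: 1.5918.
K = 2 is the first length at which the sum reaches 1.5000.

2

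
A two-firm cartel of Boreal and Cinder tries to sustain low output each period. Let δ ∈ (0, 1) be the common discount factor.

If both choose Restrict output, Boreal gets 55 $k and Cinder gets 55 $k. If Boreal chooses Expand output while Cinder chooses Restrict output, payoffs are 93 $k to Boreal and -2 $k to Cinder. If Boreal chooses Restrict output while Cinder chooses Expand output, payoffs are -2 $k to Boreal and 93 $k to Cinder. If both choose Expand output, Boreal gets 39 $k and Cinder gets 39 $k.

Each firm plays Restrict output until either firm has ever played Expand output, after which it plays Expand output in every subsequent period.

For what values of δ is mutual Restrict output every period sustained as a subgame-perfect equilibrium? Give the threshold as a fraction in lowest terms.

Under grim trigger the critical discount factor is (T−C)/(T−P) with T = 93, C = 55, P = 39.
δ* = (93−55)/(93−39) = 38/54 = 19/27.

19/27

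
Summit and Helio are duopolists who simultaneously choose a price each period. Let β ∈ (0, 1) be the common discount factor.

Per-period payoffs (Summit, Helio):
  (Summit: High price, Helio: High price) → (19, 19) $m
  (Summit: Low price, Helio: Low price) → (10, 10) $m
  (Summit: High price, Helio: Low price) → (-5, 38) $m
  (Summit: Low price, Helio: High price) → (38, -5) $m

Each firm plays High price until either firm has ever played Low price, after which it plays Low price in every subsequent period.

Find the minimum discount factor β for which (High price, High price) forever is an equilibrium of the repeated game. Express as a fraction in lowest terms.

19/(1−β) ≥ 38 + 10β/(1−β)
19 ≥ 38 − 28β
β ≥ 19/28.

19/28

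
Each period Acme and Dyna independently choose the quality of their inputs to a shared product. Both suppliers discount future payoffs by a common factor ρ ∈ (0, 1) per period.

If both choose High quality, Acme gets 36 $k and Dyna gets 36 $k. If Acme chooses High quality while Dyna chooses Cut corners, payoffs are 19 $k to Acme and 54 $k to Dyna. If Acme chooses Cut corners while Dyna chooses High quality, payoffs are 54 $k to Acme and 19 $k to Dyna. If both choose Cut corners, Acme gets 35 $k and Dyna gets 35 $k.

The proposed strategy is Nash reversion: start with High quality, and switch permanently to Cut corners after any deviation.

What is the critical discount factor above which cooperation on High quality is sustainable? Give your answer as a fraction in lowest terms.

18/19

Under grim trigger the critical discount factor is (T−C)/(T−P) with T = 54, C = 36, P = 35.
ρ* = (54−36)/(54−35) = 18/19.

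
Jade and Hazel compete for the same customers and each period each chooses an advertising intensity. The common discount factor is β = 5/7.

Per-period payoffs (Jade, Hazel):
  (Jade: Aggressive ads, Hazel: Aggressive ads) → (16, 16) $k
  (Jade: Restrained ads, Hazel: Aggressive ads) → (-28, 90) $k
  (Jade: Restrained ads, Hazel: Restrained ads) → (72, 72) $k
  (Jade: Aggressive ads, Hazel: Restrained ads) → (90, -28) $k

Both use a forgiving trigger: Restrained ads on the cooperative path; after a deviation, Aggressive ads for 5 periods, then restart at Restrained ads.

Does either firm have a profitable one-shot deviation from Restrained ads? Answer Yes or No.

IC: β+…+β^5 ≥ (90−72)/(72−16) = 9/28.
At β = 5/7: partial sum = 2.0352 ≥ 0.3214. Cooperation sustainable.

No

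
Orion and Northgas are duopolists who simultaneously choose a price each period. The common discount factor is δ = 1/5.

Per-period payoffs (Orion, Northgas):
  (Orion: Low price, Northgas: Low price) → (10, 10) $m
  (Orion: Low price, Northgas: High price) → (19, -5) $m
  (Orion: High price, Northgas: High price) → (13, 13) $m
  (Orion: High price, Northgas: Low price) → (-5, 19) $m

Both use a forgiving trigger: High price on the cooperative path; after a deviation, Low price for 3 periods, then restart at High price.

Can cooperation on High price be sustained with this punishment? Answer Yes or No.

IC: δ+…+δ^3 ≥ (19−13)/(13−10) = 2.
At δ = 1/5: partial sum = 0.2480 < 2.0000. Cooperation not sustainable.

No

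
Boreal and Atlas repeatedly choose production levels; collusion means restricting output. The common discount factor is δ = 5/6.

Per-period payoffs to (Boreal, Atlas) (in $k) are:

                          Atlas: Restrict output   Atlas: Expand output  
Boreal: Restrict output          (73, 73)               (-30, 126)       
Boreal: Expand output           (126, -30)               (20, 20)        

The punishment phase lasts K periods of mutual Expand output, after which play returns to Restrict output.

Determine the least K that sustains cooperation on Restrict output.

No profitable deviation requires (73−20)(δ+…+δ^K) ≥ 126−73, i.e. δ+…+δ^K ≥ 1 ≈ 1.0000.
With δ = 5/6, the partial sums are K=1: 0.8333, K=2: 1.5278.
K = 2 is the first length at which the sum reaches 1.0000.

2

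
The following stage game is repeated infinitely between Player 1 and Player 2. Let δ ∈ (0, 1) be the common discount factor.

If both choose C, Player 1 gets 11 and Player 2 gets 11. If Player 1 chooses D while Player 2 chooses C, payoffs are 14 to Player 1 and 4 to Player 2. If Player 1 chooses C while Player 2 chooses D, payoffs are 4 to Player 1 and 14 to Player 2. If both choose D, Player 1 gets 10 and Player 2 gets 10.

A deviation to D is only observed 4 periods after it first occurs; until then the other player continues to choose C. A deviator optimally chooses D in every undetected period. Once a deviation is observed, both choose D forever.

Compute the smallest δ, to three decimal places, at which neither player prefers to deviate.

Deviating for the 4 undetected periods gains 14−11 = 3 per period over cooperation, then loses 11−10 = 1 per period forever once punishment starts.
Gain: 3(1 + δ + … + δ^3); loss: 1·δ^4/(1−δ).
No profitable deviation ⇔ 3(1−δ^4) ≤ 1·δ^4, i.e. δ^4 ≥ 3/(3+1) = 3/4.
Hence δ ≥ (3/4)^(1/4) ≈ 0.931.

0.931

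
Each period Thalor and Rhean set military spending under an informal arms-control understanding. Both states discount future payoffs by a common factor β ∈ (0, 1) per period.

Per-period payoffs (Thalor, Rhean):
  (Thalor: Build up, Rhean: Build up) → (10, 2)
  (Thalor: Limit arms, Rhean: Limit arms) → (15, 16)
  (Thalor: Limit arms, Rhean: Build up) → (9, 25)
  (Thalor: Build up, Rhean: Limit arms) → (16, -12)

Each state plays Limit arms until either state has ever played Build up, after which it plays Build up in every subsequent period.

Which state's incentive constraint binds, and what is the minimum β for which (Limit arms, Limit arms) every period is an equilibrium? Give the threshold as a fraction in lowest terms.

Thalor's threshold: (16−15)/(16−10) = 1/6.
Rhean's threshold: (25−16)/(25−2) = 9/23.
1/6 < 9/23, so Rhean binds and β* = 9/23.

Rhean; β ≥ 9/23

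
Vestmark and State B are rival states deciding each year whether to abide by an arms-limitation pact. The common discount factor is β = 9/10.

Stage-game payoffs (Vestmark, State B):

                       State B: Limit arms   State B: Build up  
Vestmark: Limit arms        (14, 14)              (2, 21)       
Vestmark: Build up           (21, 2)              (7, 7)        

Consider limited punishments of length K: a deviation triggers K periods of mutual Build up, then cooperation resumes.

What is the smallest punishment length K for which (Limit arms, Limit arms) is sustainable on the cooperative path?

2

IC: β(1−β^K)/(1−β) ≥ (21−14)/(14−7) = 1.
With β = 9/10: need 1 − β^K ≥ 1·(1−9/10)/(9/10), i.e. β^K ≤ 0.8889.
Since (9/10)^1 = 0.9000 and (9/10)^2 = 0.8100, the smallest such K is 2.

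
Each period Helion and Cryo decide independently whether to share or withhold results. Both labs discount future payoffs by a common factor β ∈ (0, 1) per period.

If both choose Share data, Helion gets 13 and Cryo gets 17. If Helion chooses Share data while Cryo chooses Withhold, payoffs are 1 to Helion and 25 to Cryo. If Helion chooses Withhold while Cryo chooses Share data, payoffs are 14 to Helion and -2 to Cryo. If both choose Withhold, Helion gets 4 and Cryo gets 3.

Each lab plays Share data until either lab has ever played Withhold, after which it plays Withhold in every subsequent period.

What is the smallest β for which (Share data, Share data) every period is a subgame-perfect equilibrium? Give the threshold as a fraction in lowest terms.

Helion's threshold: (14−13)/(14−4) = 1/10.
Cryo's threshold: (25−17)/(25−3) = 4/11.
1/10 < 4/11, so Cryo binds and β* = 4/11.

4/11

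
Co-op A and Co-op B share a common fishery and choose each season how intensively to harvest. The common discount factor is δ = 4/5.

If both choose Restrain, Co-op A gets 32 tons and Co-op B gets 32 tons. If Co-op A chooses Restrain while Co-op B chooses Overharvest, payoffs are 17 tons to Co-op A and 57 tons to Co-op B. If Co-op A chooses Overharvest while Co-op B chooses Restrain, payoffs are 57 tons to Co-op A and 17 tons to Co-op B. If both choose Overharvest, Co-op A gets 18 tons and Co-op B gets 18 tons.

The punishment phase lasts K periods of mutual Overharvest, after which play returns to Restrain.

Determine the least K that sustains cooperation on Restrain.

3

IC: δ(1−δ^K)/(1−δ) ≥ (57−32)/(32−18) = 25/14.
With δ = 4/5: need 1 − δ^K ≥ 25/14·(1−4/5)/(4/5), i.e. δ^K ≤ 0.5536.
Since (4/5)^2 = 0.6400 and (4/5)^3 = 0.5120, the smallest such K is 3.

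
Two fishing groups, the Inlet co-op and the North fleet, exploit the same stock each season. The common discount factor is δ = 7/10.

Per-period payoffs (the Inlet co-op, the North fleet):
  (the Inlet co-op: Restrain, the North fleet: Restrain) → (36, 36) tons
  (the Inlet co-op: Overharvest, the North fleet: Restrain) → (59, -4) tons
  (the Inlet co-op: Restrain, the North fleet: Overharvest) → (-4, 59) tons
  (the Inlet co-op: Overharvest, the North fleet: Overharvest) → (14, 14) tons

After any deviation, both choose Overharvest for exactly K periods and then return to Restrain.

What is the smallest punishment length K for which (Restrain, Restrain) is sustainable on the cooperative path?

2

Need Σ_{k=1}^{K} δ^k ≥ (59−36)/(36−14) = 1.0455 at δ = 7/10.
At K = 1 the sum is 0.7000 < 1.0455; at K = 2 it is 1.1900 ≥ 1.0455.
So the minimum punishment length is K = 2.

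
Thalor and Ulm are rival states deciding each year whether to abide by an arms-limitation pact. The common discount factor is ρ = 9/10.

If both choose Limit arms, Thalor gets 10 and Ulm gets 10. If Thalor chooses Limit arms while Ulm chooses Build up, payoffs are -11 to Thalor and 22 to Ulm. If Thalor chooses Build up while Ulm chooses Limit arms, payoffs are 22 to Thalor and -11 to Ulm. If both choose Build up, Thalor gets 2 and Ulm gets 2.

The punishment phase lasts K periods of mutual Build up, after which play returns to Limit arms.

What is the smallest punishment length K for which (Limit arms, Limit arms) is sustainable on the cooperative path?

2

IC: ρ(1−ρ^K)/(1−ρ) ≥ (22−10)/(10−2) = 3/2.
With ρ = 9/10: need 1 − ρ^K ≥ 3/2·(1−9/10)/(9/10), i.e. ρ^K ≤ 0.8333.
Since (9/10)^1 = 0.9000 and (9/10)^2 = 0.8100, the smallest such K is 2.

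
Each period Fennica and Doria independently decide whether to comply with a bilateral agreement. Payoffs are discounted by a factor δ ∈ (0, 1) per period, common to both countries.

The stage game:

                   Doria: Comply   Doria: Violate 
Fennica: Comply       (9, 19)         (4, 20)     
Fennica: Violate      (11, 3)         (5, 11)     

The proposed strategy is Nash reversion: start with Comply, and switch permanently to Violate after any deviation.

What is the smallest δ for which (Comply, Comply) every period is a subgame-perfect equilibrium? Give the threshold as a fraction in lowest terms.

1/3

Fennica's threshold: (11−9)/(11−5) = 1/3.
Doria's threshold: (20−19)/(20−11) = 1/9.
1/3 > 1/9, so Fennica binds and δ* = 1/3.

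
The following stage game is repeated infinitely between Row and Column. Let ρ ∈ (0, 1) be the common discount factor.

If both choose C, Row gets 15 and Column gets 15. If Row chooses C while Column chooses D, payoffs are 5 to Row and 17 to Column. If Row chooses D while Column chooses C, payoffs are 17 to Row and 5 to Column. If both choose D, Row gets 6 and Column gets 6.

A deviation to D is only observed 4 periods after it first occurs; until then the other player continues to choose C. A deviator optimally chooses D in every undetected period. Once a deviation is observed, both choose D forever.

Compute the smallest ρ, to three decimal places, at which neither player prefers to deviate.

The best deviation is to choose D for all 4 undetected periods, earning 17 each, then 6 forever once detected.
Deviation value: 17(1−ρ^4)/(1−ρ) + 6ρ^4/(1−ρ); cooperation value: 15/(1−ρ).
IC: 15 ≥ 17(1−ρ^4) + 6ρ^4 = 17 − 11ρ^4.
So ρ^4 ≥ 2/11, giving ρ ≥ (2/11)^(1/4) ≈ 0.653.

0.653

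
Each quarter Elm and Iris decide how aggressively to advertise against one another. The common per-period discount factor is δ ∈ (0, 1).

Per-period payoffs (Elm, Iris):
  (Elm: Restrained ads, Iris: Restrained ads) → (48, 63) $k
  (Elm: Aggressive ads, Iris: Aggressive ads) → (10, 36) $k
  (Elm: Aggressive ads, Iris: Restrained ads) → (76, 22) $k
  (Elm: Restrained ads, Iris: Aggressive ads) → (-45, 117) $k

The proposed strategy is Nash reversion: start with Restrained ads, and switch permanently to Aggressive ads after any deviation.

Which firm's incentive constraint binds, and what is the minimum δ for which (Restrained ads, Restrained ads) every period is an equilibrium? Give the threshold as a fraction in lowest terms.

Elm: cooperation gives 48 each period; deviation gives 76 once then 10 forever.
  48/(1−δ) ≥ 76 + 10δ/(1−δ) ⇒ δ ≥ 28/66 = 14/33.
Iris: cooperation gives 63 each period; deviation gives 117 once then 36 forever.
  δ ≥ 54/81 = 2/3.
Both must hold, so the binding constraint is Iris's: δ ≥ 2/3.

Iris; δ ≥ 2/3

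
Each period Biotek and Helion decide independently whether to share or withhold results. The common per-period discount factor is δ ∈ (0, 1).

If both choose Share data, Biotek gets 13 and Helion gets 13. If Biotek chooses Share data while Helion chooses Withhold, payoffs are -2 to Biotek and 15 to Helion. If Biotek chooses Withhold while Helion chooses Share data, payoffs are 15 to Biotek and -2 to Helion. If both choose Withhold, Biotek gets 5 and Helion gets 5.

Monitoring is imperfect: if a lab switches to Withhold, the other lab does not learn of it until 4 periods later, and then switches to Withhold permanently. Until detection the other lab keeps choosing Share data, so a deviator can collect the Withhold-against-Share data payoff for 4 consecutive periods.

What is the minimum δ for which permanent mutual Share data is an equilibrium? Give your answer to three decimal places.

The best deviation is to choose Withhold for all 4 undetected periods, earning 15 each, then 5 forever once detected.
Deviation value: 15(1−δ^4)/(1−δ) + 5δ^4/(1−δ); cooperation value: 13/(1−δ).
IC: 13 ≥ 15(1−δ^4) + 5δ^4 = 15 − 10δ^4.
So δ^4 ≥ 2/10 = 1/5, giving δ ≥ (1/5)^(1/4) ≈ 0.669.

0.669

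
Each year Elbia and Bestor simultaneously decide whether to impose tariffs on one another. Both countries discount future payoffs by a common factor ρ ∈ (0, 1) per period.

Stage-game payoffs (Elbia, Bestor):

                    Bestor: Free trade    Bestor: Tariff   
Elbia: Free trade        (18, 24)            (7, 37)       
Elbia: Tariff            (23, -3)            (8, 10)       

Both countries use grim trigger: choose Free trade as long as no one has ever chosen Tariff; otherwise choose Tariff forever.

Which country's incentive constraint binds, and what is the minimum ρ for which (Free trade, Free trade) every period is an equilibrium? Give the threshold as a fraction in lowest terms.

Bestor; ρ ≥ 13/27

For Elbia: deviation gain 23−18 = 5, per-period punishment loss 18−8 = 10. IC gives ρ ≥ 5/15 = 1/3.
For Bestor: gain 13, loss 14 per period, so ρ ≥ 13/27.
The tighter constraint is Bestor's, so cooperation needs ρ ≥ 13/27.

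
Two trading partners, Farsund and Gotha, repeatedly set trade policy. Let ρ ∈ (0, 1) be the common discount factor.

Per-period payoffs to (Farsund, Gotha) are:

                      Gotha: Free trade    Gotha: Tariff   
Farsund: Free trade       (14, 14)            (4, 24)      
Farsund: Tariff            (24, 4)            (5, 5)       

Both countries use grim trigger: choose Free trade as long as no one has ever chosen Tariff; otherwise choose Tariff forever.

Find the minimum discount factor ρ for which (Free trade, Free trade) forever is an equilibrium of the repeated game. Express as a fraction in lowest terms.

10/19

Cooperation forever yields 14 each period: 14/(1−ρ).
Deviating yields 24 once, then 5 forever: 24 + 5ρ/(1−ρ).
No profitable deviation requires 14/(1−ρ) ≥ 24 + 5ρ/(1−ρ).
Multiplying by (1−ρ): 14 ≥ 24(1−ρ) + 5ρ = 24 − 19ρ.
So 19ρ ≥ 10, i.e. ρ ≥ 10/19.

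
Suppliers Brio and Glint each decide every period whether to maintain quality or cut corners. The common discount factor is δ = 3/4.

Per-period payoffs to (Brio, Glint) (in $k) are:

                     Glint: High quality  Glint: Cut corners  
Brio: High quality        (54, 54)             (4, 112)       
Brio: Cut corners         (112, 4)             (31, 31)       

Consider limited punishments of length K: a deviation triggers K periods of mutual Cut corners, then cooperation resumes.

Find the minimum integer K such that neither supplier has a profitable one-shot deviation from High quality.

7

Need Σ_{k=1}^{K} δ^k ≥ (112−54)/(54−31) = 2.5217 at δ = 3/4.
At K = 6 the sum is 2.4661 < 2.5217; at K = 7 it is 2.5995 ≥ 2.5217.
So the minimum punishment length is K = 7.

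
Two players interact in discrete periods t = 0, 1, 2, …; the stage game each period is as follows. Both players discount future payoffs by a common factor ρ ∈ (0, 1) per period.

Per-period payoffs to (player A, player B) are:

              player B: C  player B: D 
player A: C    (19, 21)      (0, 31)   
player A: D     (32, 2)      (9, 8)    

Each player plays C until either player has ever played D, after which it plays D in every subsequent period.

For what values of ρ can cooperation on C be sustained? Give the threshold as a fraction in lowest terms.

player A's threshold: (32−19)/(32−9) = 13/23.
player B's threshold: (31−21)/(31−8) = 10/23.
13/23 > 10/23, so player A binds and ρ* = 13/23.

13/23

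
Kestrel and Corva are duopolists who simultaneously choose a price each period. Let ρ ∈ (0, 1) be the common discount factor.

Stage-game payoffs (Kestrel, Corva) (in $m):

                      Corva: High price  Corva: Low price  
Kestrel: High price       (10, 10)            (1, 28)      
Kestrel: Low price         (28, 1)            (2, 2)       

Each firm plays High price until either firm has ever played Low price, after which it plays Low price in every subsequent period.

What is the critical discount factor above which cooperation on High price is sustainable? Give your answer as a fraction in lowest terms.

Cooperation forever yields 10 each period: 10/(1−ρ).
Deviating yields 28 once, then 2 forever: 28 + 2ρ/(1−ρ).
No profitable deviation requires 10/(1−ρ) ≥ 28 + 2ρ/(1−ρ).
Multiplying by (1−ρ): 10 ≥ 28(1−ρ) + 2ρ = 28 − 26ρ.
So 26ρ ≥ 18, i.e. ρ ≥ 18/26 = 9/13.

9/13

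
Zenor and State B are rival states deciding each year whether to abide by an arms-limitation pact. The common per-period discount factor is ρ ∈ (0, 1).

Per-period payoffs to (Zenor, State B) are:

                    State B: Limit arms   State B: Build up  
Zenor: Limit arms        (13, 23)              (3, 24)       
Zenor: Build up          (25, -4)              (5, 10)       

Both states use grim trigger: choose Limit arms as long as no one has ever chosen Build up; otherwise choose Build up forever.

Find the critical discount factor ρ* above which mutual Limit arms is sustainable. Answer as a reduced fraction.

3/5

Zenor's threshold: (25−13)/(25−5) = 3/5.
State B's threshold: (24−23)/(24−10) = 1/14.
3/5 > 1/14, so Zenor binds and ρ* = 3/5.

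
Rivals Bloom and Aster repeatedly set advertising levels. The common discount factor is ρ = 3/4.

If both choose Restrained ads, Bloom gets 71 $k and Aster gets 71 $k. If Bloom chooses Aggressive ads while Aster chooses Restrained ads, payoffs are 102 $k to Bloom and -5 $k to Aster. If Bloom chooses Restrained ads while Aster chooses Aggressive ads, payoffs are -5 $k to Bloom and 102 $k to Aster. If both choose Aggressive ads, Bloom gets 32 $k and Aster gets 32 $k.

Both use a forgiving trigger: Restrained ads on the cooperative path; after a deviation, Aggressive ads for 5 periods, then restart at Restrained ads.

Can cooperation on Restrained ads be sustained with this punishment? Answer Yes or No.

Yes

Comparing payoff streams over the 6 periods until play realigns: cooperate → 71(1+ρ+…+ρ^5); deviate → 102 + 32(ρ+…+ρ^5).
Cooperation is sustained iff (71−32)(ρ+…+ρ^5) ≥ 102−71.
ρ+…+ρ^5 = 3/4·(1−(3/4)^5)/(1−3/4) = 2.2881, and (102−71)/(71−32) = 0.7949.
2.2881 ≥ 0.7949, so cooperation is sustainable.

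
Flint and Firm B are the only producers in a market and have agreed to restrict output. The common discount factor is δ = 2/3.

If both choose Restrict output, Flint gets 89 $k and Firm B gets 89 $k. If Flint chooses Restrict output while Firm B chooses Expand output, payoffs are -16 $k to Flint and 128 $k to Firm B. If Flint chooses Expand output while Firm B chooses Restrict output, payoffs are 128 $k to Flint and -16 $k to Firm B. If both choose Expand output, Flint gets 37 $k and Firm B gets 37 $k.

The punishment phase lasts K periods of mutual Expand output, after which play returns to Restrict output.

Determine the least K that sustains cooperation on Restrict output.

No profitable deviation requires (89−37)(δ+…+δ^K) ≥ 128−89, i.e. δ+…+δ^K ≥ 3/4 ≈ 0.7500.
With δ = 2/3, the partial sums are K=1: 0.6667, K=2: 1.1111.
K = 2 is the first length at which the sum reaches 0.7500.

2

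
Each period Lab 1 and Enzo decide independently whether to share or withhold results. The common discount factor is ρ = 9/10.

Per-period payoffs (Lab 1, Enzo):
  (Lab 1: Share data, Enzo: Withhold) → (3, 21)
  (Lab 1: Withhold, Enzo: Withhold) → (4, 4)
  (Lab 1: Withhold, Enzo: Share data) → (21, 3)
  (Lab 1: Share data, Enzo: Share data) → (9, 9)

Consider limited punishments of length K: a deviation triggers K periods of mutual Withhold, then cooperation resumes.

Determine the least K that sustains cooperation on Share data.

Need Σ_{k=1}^{K} ρ^k ≥ (21−9)/(9−4) = 2.4000 at ρ = 9/10.
At K = 2 the sum is 1.7100 < 2.4000; at K = 3 it is 2.4390 ≥ 2.4000.
So the minimum punishment length is K = 3.

3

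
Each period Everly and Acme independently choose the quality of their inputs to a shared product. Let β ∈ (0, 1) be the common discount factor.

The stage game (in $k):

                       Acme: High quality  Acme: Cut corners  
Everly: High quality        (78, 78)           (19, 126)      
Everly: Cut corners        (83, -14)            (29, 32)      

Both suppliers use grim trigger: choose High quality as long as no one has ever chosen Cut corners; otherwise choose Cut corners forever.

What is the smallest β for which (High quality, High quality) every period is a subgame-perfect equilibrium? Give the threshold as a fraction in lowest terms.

24/47

Everly's threshold: (83−78)/(83−29) = 5/54.
Acme's threshold: (126−78)/(126−32) = 24/47.
5/54 < 24/47, so Acme binds and β* = 24/47.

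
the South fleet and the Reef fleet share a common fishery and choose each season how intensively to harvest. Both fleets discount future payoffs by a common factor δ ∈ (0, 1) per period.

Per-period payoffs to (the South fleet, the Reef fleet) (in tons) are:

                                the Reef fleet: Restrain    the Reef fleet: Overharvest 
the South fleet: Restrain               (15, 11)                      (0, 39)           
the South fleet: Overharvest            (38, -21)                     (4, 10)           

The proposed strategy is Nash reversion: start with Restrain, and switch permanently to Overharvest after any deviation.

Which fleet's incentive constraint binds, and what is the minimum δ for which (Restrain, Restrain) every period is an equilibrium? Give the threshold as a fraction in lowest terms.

the Reef fleet; δ ≥ 28/29

For the South fleet: deviation gain 38−15 = 23, per-period punishment loss 15−4 = 11. IC gives δ ≥ 23/34.
For the Reef fleet: gain 28, loss 1 per period, so δ ≥ 28/29.
The tighter constraint is the Reef fleet's, so cooperation needs δ ≥ 28/29.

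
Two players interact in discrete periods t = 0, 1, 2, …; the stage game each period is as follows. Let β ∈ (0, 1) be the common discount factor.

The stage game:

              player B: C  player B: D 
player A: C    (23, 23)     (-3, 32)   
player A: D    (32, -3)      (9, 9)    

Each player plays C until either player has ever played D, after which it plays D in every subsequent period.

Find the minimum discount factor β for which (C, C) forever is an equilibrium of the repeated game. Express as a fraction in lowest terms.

9/23

One-period gain from deviating is 32 − 23 = 9. The loss is 23 − 9 = 14 in every subsequent period, with present value 14·β/(1−β).
Deviation is unprofitable when 14·β/(1−β) ≥ 9, i.e. β/(1−β) ≥ 9/14.
Equivalently β ≥ 9/(9+14) = 9/23.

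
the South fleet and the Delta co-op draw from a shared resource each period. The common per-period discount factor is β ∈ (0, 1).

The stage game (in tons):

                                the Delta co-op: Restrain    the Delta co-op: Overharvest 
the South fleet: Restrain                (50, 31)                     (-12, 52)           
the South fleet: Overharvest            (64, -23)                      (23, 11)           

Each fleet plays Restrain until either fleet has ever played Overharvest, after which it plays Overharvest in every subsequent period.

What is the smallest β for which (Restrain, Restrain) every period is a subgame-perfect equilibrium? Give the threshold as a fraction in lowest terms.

the South fleet's threshold: (64−50)/(64−23) = 14/41.
the Delta co-op's threshold: (52−31)/(52−11) = 21/41.
14/41 < 21/41, so the Delta co-op binds and β* = 21/41.

21/41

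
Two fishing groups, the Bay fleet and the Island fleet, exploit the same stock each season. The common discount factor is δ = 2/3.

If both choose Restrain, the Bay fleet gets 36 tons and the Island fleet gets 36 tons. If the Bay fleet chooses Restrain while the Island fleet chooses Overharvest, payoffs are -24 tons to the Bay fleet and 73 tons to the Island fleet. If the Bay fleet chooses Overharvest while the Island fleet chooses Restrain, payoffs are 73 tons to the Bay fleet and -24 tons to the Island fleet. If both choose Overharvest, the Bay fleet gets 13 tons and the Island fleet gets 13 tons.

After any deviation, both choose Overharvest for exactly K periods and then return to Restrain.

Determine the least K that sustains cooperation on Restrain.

5

IC: δ(1−δ^K)/(1−δ) ≥ (73−36)/(36−13) = 37/23.
With δ = 2/3: need 1 − δ^K ≥ 37/23·(1−2/3)/(2/3), i.e. δ^K ≤ 0.1957.
Since (2/3)^4 = 0.1975 and (2/3)^5 = 0.1317, the smallest such K is 5.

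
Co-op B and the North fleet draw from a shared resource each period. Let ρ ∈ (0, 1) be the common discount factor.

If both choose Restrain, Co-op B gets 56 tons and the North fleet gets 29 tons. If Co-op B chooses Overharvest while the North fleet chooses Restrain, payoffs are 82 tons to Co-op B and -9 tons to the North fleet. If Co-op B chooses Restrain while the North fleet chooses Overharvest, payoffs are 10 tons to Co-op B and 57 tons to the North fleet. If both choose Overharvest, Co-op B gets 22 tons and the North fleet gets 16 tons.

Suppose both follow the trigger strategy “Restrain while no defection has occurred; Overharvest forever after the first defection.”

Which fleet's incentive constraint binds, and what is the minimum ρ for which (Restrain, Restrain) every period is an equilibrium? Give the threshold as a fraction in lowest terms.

Co-op B's threshold: (82−56)/(82−22) = 13/30.
the North fleet's threshold: (57−29)/(57−16) = 28/41.
13/30 < 28/41, so the North fleet binds and ρ* = 28/41.

the North fleet; ρ ≥ 28/41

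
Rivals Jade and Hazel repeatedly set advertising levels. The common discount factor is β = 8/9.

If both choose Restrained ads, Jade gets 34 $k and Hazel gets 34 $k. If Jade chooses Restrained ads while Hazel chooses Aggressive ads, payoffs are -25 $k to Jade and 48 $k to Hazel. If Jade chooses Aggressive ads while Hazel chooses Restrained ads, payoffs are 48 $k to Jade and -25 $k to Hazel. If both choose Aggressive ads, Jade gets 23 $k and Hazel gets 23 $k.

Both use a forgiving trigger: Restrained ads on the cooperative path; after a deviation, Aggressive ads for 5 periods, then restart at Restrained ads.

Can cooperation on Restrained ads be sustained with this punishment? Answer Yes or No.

Yes

Comparing payoff streams over the 6 periods until play realigns: cooperate → 34(1+β+…+β^5); deviate → 48 + 23(β+…+β^5).
Cooperation is sustained iff (34−23)(β+…+β^5) ≥ 48−34.
β+…+β^5 = 8/9·(1−(8/9)^5)/(1−8/9) = 3.5606, and (48−34)/(34−23) = 1.2727.
3.5606 ≥ 1.2727, so cooperation is sustainable.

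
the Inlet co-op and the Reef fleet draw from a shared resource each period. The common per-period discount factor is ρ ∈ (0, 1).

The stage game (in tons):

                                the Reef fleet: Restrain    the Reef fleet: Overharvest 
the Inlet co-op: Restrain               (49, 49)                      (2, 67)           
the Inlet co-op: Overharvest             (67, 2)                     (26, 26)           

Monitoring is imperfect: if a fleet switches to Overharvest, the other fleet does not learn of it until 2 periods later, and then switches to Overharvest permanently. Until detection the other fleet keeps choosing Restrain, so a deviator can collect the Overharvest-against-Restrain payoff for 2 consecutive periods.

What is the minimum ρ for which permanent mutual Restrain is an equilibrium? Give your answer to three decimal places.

0.663

A deviator earns 67 for 2 periods, then 26 forever; cooperating earns 49 forever. Multiplying the IC by (1−ρ):
49 ≥ 67(1−ρ^2) + 26ρ^2, so 41·ρ^2 ≥ 18 and ρ^2 ≥ 18/41.
ρ ≥ (18/41)^(1/2) ≈ 0.663.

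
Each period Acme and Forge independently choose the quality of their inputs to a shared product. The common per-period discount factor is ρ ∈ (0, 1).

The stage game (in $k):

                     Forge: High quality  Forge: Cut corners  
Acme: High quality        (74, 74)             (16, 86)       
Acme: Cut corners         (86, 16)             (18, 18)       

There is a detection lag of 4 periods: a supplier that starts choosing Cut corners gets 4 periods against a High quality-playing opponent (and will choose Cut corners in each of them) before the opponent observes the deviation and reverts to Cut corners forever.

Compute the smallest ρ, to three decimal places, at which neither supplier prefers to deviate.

The best deviation is to choose Cut corners for all 4 undetected periods, earning 86 each, then 18 forever once detected.
Deviation value: 86(1−ρ^4)/(1−ρ) + 18ρ^4/(1−ρ); cooperation value: 74/(1−ρ).
IC: 74 ≥ 86(1−ρ^4) + 18ρ^4 = 86 − 68ρ^4.
So ρ^4 ≥ 12/68 = 3/17, giving ρ ≥ (3/17)^(1/4) ≈ 0.648.

0.648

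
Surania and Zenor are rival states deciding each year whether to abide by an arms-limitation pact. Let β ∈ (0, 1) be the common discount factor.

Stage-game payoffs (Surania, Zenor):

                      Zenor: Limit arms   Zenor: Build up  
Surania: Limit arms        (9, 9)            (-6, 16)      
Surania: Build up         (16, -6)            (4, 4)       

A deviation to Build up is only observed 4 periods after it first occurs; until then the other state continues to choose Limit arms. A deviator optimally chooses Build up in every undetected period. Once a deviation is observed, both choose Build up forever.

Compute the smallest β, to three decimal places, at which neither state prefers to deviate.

0.874

A deviator earns 16 for 4 periods, then 4 forever; cooperating earns 9 forever. Multiplying the IC by (1−β):
9 ≥ 16(1−β^4) + 4β^4, so 12·β^4 ≥ 7 and β^4 ≥ 7/12.
β ≥ (7/12)^(1/4) ≈ 0.874.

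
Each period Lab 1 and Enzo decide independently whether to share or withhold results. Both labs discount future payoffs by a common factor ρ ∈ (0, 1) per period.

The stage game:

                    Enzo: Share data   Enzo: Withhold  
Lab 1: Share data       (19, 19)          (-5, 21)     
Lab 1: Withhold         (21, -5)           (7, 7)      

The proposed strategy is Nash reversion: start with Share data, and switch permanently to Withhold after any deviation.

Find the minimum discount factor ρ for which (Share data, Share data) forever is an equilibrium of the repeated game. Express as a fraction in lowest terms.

1/7

Cooperation forever yields 19 each period: 19/(1−ρ).
Deviating yields 21 once, then 7 forever: 21 + 7ρ/(1−ρ).
No profitable deviation requires 19/(1−ρ) ≥ 21 + 7ρ/(1−ρ).
Multiplying by (1−ρ): 19 ≥ 21(1−ρ) + 7ρ = 21 − 14ρ.
So 14ρ ≥ 2, i.e. ρ ≥ 2/14 = 1/7.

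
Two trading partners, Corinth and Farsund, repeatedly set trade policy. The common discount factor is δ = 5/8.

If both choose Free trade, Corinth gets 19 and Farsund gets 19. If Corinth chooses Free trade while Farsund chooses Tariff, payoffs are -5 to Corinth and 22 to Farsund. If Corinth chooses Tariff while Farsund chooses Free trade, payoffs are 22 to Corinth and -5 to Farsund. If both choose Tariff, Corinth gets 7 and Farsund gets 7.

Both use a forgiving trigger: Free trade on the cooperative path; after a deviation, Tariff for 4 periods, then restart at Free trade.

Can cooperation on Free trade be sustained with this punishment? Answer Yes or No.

Yes

IC: δ+…+δ^4 ≥ (22−19)/(19−7) = 1/4.
At δ = 5/8: partial sum = 1.4124 ≥ 0.2500. Cooperation sustainable.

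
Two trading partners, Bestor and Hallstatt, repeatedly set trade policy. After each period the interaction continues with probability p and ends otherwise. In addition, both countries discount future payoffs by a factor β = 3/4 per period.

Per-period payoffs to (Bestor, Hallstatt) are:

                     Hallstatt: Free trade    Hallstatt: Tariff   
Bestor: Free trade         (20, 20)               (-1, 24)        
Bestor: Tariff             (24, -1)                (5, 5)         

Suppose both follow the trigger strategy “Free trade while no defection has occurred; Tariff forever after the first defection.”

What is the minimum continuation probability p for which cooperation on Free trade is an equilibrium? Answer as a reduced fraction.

Expected continuation weight on next period's payoff is β·p = 3/4·p, which plays the role of the discount factor.
Cooperation requires 3/4·p ≥ (24−20)/(24−5) = 4/19, hence p ≥ 16/57.

16/57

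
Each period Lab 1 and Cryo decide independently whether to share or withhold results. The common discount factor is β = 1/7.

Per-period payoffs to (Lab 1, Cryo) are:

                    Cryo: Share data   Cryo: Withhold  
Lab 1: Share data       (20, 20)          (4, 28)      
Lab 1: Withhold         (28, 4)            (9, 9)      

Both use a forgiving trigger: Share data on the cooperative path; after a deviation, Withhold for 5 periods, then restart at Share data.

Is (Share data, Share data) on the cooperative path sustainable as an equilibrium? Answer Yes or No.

No

Comparing payoff streams over the 6 periods until play realigns: cooperate → 20(1+β+…+β^5); deviate → 28 + 9(β+…+β^5).
Cooperation is sustained iff (20−9)(β+…+β^5) ≥ 28−20.
β+…+β^5 = 1/7·(1−(1/7)^5)/(1−1/7) = 0.1667, and (28−20)/(20−9) = 0.7273.
0.1667 < 0.7273, so cooperation is not sustainable.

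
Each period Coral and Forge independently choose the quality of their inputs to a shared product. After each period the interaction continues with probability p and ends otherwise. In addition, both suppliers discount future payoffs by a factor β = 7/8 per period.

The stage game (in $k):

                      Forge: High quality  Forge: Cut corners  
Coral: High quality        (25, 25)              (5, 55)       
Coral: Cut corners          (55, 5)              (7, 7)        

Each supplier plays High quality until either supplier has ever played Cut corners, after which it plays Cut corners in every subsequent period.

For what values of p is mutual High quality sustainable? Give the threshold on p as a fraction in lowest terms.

Expected continuation weight on next period's payoff is β·p = 7/8·p, which plays the role of the discount factor.
Cooperation requires 7/8·p ≥ (55−25)/(55−7) = 5/8, hence p ≥ 5/7.

5/7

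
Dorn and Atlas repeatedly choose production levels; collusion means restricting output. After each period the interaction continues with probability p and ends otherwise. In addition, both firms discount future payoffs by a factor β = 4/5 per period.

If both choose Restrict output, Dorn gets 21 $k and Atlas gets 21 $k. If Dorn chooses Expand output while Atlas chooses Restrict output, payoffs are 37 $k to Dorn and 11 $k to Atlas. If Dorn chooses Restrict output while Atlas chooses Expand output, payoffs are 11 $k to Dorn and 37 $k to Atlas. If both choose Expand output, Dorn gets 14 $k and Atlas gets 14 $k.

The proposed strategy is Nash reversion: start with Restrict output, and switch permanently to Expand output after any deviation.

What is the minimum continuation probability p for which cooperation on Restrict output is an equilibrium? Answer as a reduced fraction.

20/23

With continuation probability p and discount β, the effective per-period discount factor is βp.
Grim-trigger IC: βp ≥ (37−21)/(37−14) = 16/23.
So p ≥ (16/23)/(4/5) = 20/23.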